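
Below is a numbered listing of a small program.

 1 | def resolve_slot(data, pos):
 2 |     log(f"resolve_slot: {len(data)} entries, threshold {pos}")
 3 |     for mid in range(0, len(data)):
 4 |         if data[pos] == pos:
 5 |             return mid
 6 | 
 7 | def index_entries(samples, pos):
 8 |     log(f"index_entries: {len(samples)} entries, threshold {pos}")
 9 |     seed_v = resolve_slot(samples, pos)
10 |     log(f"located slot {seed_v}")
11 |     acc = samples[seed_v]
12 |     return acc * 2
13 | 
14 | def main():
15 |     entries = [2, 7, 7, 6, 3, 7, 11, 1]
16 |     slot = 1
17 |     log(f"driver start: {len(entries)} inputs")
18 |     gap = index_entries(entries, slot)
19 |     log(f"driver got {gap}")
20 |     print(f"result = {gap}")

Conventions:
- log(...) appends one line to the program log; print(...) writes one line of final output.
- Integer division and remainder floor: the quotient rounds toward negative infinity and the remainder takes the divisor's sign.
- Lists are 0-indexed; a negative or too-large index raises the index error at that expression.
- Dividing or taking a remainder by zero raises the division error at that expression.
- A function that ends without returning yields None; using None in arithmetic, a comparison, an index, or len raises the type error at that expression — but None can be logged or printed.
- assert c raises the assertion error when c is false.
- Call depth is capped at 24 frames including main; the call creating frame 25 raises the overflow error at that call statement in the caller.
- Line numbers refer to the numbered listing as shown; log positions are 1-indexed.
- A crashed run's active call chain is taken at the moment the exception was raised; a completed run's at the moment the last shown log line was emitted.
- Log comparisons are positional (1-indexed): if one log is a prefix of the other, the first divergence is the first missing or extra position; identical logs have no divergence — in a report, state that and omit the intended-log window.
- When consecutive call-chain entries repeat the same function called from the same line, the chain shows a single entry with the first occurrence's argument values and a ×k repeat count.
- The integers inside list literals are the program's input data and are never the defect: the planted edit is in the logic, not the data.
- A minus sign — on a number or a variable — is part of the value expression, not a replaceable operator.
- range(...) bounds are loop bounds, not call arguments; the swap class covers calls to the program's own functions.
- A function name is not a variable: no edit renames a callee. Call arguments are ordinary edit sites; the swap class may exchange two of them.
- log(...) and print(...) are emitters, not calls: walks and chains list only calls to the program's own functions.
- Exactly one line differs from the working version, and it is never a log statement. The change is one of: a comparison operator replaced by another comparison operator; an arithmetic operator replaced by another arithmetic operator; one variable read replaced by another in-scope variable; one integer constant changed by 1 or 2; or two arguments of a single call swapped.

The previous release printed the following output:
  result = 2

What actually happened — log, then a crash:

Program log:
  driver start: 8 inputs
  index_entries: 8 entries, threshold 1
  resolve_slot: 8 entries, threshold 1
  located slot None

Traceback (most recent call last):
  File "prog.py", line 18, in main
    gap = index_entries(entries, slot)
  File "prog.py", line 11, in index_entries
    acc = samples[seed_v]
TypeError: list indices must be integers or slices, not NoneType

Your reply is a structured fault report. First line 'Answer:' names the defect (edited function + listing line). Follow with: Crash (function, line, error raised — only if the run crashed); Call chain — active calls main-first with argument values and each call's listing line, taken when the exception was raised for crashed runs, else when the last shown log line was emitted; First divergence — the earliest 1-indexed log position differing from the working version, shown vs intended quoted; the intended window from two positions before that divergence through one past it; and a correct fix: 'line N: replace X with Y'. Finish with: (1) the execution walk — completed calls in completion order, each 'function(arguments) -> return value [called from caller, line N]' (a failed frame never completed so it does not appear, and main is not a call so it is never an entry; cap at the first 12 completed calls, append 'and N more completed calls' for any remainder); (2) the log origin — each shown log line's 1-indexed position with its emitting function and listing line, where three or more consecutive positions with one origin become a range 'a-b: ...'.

Answer: the defect is in resolve_slot at line 4.
Core observation: The earliest visible damage is log position 4 — 'located slot None' rather than the intended 'located slot 7'.
Crash: index_entries, line 11, TypeError.
Call chain: main -> index_entries([2, 7, 7, 6, 3, 7, 11, 1], 1) (called at line 18).
First divergence: at position 4 the run shows 'located slot None' where the working version logs 'located slot 7'.
Intended log window:
  2: index_entries: 8 entries, threshold 1
  3: resolve_slot: 8 entries, threshold 1
  4: located slot 7
  5: driver got 2
Execution walk:
  resolve_slot([2, 7, 7, 6, 3, 7, 11, 1], 1) -> None  [called from index_entries, line 9]
Log origins:
  1 — main, line 17
  2 — index_entries, line 8
  3 — resolve_slot, line 2
  4 — index_entries, line 10
A correct fix: line 4: replace `data[pos]` with `data[mid]`.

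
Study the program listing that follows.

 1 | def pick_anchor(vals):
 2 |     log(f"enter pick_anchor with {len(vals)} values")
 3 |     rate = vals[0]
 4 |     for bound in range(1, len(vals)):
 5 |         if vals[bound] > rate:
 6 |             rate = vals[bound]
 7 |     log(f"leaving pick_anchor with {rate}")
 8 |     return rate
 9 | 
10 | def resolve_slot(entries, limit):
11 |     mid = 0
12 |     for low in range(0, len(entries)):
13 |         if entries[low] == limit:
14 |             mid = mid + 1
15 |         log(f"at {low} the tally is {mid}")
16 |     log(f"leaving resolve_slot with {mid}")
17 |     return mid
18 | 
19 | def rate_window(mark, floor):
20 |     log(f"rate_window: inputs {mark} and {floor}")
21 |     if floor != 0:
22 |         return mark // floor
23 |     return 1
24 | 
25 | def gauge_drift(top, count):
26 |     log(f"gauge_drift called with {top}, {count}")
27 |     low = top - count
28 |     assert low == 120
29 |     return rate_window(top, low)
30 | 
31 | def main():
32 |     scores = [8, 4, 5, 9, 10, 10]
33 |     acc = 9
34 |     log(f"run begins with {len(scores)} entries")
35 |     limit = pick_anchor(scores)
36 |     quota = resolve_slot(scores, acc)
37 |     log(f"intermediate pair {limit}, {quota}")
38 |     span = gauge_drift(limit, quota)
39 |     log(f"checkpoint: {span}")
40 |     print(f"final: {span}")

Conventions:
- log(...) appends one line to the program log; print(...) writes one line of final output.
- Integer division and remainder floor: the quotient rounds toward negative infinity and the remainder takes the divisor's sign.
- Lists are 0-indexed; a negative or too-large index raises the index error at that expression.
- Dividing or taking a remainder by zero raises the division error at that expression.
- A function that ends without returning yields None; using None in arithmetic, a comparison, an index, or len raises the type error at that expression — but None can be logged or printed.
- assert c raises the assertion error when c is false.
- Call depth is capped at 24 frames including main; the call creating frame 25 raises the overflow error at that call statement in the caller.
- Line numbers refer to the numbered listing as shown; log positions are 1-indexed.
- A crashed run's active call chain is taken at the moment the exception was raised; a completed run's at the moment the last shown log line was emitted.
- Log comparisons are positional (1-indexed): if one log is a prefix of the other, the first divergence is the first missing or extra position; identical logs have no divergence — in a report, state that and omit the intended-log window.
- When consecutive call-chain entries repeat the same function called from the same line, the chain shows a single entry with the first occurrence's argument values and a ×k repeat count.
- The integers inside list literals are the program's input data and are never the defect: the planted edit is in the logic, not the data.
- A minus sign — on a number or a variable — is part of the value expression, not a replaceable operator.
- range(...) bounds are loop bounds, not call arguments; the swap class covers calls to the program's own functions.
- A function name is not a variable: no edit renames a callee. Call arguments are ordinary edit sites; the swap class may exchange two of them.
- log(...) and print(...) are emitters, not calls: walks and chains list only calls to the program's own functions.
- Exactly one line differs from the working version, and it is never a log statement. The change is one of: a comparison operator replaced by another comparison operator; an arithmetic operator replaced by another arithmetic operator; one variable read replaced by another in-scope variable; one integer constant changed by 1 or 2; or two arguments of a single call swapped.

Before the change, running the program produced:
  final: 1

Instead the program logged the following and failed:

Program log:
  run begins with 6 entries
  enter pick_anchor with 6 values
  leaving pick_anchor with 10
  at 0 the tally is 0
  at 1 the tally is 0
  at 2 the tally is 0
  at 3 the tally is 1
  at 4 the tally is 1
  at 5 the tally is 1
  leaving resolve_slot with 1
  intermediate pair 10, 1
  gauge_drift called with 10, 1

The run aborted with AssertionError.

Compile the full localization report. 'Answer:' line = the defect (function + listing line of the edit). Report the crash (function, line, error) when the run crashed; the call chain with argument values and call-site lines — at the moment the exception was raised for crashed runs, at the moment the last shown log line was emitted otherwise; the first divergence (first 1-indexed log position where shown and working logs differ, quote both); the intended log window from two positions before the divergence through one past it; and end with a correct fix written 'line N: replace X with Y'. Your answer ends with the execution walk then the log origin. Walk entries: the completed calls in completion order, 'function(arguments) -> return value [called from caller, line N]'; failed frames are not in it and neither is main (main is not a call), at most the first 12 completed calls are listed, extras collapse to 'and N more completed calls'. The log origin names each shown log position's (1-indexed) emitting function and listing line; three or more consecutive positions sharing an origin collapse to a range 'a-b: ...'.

Answer: the defect is in gauge_drift at line 28.
Key observation: The log ends early — 12 lines, where the working version next logs 'rate_window: inputs 10 and 9'.
Crash: gauge_drift, line 28, AssertionError.
Call chain: main -> gauge_drift(10, 1) (called at line 38).
First divergence: position 13 (shown log ended at 12 lines; the working version continues: 'rate_window: inputs 10 and 9').
Intended log window:
  11: intermediate pair 10, 1
  12: gauge_drift called with 10, 1
  13: rate_window: inputs 10 and 9
  14: checkpoint: 1
Execution walk:
  pick_anchor([8, 4, 5, 9, 10, 10]) -> 10  [called from main, line 35]
  resolve_slot([8, 4, 5, 9, 10, 10], 9) -> 1  [called from main, line 36]
Log line origins:
  1 — main, line 34
  2 — pick_anchor, line 2
  3 — pick_anchor, line 7
  4-9 — resolve_slot, line 15
  10 — resolve_slot, line 16
  11 — main, line 37
  12 — gauge_drift, line 26
A correct fix: line 28: replace `==` with `<=`.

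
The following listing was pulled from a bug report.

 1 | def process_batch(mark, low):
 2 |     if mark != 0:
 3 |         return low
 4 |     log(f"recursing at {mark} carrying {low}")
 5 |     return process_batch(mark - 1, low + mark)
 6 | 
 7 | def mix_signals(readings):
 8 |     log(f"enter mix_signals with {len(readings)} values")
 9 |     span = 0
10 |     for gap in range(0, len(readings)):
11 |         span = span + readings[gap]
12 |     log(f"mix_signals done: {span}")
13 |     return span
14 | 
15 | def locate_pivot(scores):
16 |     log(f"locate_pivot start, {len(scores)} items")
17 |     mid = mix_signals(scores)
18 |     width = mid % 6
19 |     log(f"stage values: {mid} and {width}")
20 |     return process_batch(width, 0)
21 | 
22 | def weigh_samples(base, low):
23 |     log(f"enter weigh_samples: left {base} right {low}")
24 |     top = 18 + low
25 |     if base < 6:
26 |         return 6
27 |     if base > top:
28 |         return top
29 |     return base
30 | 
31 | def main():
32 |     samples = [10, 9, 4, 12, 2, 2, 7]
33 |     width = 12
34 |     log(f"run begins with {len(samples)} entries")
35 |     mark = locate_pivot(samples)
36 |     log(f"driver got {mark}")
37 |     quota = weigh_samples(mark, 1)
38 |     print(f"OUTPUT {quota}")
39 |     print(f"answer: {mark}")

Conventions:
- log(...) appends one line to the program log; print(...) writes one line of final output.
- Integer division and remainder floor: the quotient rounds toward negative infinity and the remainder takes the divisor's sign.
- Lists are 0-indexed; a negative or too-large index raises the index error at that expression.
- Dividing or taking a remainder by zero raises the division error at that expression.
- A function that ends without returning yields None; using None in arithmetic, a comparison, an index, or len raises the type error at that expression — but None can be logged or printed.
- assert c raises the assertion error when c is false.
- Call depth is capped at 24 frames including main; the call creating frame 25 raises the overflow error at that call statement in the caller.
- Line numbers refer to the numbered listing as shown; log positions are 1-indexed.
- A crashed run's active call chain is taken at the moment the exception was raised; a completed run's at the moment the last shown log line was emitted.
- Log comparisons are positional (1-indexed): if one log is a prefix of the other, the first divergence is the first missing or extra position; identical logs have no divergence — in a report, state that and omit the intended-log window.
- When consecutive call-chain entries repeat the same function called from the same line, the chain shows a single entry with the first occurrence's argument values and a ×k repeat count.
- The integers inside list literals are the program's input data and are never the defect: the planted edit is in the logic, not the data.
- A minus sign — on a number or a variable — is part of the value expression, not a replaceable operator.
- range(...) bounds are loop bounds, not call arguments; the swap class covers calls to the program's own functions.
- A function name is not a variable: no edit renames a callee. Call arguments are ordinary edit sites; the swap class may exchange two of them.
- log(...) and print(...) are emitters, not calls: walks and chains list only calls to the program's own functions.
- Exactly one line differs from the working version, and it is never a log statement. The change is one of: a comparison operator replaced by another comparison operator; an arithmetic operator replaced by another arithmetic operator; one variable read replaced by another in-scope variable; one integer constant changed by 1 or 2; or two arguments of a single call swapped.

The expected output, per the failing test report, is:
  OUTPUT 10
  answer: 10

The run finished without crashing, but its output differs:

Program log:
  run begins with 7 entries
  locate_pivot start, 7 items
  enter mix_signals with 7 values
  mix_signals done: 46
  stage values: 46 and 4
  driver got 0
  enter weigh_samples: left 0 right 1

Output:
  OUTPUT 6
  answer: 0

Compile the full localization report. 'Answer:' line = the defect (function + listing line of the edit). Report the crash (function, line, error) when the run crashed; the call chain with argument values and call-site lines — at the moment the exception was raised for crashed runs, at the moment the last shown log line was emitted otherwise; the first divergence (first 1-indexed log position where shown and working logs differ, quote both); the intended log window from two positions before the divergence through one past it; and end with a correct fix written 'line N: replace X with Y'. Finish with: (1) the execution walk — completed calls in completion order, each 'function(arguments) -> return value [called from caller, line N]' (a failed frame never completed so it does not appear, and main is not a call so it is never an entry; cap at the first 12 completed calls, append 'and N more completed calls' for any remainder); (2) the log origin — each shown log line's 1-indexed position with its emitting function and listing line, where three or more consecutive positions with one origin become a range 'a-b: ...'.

Answer: the defect is in process_batch at line 2.
The tell: Everything matches until log position 6, which reads 'driver got 0' in place of 'recursing at 4 carrying 0'.
Call chain: main -> weigh_samples(0, 1) (called at line 37).
First divergence: position 6 — shown 'driver got 0', intended 'recursing at 4 carrying 0'.
Intended log window:
  4: mix_signals done: 46
  5: stage values: 46 and 4
  6: recursing at 4 carrying 0
  7: recursing at 3 carrying 4
Execution walk:
  mix_signals([10, 9, 4, 12, 2, 2, 7]) -> 46  [called from locate_pivot, line 17]
  process_batch(4, 0) -> 0  [called from locate_pivot, line 20]
  locate_pivot([10, 9, 4, 12, 2, 2, 7]) -> 0  [called from main, line 35]
  weigh_samples(0, 1) -> 6  [called from main, line 37]
Log origins:
  1: from main, line 34
  2: from locate_pivot, line 16
  3: from mix_signals, line 8
  4: from mix_signals, line 12
  5: from locate_pivot, line 19
  6: from main, line 36
  7: from weigh_samples, line 23
A correct fix: line 2: replace `!=` with `<=`.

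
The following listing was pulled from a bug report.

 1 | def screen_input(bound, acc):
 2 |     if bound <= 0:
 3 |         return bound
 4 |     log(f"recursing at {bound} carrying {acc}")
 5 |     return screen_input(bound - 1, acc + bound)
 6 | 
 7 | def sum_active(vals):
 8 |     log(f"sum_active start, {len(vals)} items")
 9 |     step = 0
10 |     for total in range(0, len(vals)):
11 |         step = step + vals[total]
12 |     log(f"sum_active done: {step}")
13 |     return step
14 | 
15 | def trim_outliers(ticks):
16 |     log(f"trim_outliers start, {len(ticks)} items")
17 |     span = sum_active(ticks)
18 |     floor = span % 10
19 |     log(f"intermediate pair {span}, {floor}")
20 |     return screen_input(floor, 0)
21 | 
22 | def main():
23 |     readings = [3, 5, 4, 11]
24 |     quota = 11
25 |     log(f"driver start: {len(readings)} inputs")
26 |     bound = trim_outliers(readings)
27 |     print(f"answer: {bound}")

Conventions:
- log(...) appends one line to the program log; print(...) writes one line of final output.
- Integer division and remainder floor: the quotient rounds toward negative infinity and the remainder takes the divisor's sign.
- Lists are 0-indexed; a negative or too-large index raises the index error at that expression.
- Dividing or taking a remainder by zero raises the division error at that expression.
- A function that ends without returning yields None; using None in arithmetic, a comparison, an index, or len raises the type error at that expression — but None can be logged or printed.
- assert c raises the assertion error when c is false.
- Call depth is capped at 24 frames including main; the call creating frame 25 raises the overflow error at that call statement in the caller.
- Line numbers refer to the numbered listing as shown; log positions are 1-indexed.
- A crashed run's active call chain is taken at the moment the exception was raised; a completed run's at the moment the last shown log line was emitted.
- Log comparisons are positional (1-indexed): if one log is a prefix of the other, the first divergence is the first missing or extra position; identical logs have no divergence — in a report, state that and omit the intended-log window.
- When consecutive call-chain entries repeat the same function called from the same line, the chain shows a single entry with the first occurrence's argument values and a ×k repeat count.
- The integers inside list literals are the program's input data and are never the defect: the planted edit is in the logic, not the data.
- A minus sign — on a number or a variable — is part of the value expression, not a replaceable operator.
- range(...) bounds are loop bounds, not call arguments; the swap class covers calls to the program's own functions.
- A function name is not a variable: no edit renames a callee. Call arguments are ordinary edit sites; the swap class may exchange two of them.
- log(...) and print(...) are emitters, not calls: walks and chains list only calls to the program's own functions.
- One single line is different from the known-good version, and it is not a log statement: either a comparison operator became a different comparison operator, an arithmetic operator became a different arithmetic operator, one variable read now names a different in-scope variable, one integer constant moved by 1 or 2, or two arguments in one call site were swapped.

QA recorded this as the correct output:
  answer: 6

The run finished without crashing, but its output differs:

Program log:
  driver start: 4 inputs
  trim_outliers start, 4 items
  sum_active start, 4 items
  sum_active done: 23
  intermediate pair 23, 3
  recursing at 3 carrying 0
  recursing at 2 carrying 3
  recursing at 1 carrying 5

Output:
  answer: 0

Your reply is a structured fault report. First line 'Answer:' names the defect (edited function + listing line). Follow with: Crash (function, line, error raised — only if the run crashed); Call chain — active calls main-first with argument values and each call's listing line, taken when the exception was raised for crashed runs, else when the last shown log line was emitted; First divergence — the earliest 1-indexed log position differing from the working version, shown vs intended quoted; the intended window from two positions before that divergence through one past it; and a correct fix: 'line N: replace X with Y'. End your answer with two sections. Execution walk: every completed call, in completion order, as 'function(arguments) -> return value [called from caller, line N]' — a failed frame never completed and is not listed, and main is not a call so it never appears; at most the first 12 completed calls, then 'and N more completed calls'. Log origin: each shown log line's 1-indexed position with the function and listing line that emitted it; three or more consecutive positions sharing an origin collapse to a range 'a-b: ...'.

Answer: the defect is in screen_input at line 3.
Core observation: No log line changed; the fault shows up purely in the output.
Call chain: main -> trim_outliers([3, 5, 4, 11]) (called at line 26) -> screen_input(3, 0) (called at line 20) -> screen_input(2, 3) (called at line 5) ×2.
First divergence: none (the log streams are identical).
Execution walk:
  sum_active([3, 5, 4, 11]) -> 23  [called from trim_outliers, line 17]
  screen_input(0, 6) -> 0  [called from screen_input, line 5]
  screen_input(1, 5) -> 0  [called from screen_input, line 5]
  screen_input(2, 3) -> 0  [called from screen_input, line 5]
  screen_input(3, 0) -> 0  [called from trim_outliers, line 20]
  trim_outliers([3, 5, 4, 11]) -> 0  [called from main, line 26]
Origin of each log line:
  1: logged in main at line 25
  2: logged in trim_outliers at line 16
  3: logged in sum_active at line 8
  4: logged in sum_active at line 12
  5: logged in trim_outliers at line 19
  6-8: logged in screen_input at line 4
A correct fix: line 3: replace `bound` with `acc`.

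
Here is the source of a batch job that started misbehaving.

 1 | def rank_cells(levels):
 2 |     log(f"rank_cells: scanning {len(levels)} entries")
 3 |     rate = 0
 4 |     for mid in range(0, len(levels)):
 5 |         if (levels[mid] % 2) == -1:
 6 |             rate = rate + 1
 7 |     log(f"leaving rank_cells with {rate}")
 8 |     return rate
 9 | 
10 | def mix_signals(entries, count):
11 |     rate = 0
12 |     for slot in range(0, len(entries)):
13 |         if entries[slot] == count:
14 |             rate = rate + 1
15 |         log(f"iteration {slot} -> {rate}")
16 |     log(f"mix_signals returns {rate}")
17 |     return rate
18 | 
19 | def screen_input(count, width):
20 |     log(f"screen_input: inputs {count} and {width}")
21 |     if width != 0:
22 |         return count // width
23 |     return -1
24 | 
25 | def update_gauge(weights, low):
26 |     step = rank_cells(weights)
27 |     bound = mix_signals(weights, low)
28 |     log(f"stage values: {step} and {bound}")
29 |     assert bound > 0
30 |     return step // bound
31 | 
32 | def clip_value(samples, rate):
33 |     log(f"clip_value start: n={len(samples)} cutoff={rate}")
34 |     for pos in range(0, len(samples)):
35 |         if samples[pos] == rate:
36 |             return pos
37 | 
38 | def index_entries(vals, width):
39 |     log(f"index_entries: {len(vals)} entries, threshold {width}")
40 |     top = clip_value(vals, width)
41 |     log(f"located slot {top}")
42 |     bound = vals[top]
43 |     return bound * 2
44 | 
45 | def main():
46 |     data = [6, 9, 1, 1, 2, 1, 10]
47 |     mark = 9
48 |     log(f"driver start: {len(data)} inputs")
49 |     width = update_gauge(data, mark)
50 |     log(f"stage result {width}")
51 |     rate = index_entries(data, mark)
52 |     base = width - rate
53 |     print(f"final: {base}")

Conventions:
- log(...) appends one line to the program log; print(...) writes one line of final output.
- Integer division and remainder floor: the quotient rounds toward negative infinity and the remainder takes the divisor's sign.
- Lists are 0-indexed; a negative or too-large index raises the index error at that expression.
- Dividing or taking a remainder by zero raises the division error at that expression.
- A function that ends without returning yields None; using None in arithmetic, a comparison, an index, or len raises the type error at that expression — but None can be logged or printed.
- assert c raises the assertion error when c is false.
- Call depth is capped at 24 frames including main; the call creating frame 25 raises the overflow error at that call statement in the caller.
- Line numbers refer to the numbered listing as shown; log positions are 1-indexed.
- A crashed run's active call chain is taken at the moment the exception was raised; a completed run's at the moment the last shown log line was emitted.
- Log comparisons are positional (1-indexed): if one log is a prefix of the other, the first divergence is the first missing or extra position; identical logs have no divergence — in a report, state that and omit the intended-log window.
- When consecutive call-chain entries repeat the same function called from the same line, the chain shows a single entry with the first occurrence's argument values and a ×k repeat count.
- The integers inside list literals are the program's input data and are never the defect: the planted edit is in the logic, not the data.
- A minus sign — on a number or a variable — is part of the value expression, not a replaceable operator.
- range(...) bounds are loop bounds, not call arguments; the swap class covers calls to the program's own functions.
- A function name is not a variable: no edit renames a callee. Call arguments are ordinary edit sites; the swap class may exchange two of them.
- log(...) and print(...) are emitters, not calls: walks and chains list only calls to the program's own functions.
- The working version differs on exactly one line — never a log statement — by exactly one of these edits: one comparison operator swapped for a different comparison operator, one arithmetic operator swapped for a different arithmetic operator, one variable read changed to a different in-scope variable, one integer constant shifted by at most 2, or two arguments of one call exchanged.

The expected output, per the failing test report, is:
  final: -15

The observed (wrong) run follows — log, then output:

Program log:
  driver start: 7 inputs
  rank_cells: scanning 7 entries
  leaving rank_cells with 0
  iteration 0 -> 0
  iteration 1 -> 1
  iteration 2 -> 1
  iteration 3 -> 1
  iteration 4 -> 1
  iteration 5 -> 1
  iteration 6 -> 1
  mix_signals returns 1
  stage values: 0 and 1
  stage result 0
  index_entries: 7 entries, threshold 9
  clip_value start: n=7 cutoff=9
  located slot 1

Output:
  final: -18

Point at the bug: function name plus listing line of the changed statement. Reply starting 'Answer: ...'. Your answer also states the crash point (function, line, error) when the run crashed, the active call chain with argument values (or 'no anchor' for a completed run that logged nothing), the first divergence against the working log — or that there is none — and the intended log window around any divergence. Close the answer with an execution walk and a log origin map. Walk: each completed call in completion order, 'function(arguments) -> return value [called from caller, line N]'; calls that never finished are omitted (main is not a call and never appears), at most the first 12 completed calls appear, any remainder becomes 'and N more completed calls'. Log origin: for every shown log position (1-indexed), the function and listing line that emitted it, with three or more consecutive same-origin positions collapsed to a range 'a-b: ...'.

Answer: the defect is in rank_cells at line 5.
Core observation: The earliest visible damage is log position 3 — 'leaving rank_cells with 0' rather than the intended 'leaving rank_cells with 3'.
Call chain: main -> index_entries([6, 9, 1, 1, 2, 1, 10], 9) (called at line 51).
First divergence: position 3 — the shown line 'leaving rank_cells with 0' should read 'leaving rank_cells with 3'.
Intended log window:
  1: driver start: 7 inputs
  2: rank_cells: scanning 7 entries
  3: leaving rank_cells with 3
  4: iteration 0 -> 0
Execution walk:
  rank_cells([6, 9, 1, 1, 2, 1, 10]) -> 0  [called from update_gauge, line 26]
  mix_signals([6, 9, 1, 1, 2, 1, 10], 9) -> 1  [called from update_gauge, line 27]
  update_gauge([6, 9, 1, 1, 2, 1, 10], 9) -> 0  [called from main, line 49]
  clip_value([6, 9, 1, 1, 2, 1, 10], 9) -> 1  [called from index_entries, line 40]
  index_entries([6, 9, 1, 1, 2, 1, 10], 9) -> 18  [called from main, line 51]
Log origins:
  1: from main, line 48
  2: from rank_cells, line 2
  3: from rank_cells, line 7
  4-10: from mix_signals, line 15
  11: from mix_signals, line 16
  12: from update_gauge, line 28
  13: from main, line 50
  14: from index_entries, line 39
  15: from clip_value, line 33
  16: from index_entries, line 41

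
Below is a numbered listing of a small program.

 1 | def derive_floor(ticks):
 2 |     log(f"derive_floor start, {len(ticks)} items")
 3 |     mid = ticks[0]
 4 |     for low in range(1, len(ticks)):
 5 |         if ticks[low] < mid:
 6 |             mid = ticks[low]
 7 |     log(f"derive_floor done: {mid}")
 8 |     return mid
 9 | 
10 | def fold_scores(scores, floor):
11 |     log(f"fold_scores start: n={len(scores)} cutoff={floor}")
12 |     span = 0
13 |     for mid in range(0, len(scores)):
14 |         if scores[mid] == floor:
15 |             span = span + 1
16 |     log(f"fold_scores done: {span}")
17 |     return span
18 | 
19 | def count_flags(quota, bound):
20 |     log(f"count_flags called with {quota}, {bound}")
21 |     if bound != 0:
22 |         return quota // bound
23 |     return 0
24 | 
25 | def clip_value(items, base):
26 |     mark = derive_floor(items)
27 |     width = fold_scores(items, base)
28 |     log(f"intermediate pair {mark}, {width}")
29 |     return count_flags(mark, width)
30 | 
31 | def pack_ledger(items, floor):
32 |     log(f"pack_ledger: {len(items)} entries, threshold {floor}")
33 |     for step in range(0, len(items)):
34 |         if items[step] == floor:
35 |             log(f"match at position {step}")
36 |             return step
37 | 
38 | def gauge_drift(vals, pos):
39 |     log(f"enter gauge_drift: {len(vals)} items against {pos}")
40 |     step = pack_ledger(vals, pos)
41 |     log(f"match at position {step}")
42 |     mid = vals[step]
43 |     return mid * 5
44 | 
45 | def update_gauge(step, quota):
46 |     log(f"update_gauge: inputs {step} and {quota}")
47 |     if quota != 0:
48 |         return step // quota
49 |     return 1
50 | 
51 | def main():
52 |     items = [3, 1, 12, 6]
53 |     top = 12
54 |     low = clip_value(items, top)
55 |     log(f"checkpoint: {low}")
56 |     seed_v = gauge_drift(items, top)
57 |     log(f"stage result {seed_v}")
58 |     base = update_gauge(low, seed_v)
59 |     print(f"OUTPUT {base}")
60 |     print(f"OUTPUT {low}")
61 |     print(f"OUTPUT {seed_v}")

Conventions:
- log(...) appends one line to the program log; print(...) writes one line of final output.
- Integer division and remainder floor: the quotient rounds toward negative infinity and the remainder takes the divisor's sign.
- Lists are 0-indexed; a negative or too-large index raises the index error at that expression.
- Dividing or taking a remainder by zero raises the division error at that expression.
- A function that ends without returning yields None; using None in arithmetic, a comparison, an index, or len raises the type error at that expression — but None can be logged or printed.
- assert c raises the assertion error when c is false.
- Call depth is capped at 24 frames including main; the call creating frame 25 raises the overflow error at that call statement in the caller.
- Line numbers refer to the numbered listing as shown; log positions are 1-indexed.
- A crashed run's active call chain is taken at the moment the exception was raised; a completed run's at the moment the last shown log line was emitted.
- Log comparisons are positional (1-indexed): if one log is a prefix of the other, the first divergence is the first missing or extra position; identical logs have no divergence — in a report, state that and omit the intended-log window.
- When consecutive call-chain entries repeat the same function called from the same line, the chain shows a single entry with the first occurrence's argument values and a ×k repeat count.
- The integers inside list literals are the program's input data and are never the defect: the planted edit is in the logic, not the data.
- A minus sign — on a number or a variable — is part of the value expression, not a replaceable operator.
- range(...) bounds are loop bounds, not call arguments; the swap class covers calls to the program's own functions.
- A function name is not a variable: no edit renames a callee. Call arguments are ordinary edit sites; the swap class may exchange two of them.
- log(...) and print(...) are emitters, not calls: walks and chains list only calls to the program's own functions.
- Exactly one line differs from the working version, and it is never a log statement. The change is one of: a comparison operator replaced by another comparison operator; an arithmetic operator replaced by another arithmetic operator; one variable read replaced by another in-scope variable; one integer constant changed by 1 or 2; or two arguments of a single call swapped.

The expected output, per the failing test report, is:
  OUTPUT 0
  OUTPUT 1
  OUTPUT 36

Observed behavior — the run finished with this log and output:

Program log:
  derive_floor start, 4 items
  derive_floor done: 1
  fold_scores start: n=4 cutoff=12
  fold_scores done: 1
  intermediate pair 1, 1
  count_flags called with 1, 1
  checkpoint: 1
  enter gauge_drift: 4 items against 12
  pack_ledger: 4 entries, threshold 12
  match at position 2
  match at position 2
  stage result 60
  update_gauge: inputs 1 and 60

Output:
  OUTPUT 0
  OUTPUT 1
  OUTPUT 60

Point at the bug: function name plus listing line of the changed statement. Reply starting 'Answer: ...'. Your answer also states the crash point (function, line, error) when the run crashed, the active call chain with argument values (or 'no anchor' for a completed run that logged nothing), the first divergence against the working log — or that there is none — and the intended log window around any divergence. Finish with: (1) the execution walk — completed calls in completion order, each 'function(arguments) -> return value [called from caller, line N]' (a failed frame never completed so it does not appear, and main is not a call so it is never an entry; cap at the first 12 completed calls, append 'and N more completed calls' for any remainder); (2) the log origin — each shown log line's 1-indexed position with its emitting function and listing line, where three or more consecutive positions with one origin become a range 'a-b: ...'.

Answer: the defect is in gauge_drift at line 43.
Key fact: The earliest visible damage is log position 12 — 'stage result 60' rather than the intended 'stage result 36'.
Call chain: main -> update_gauge(1, 60) (called at line 58).
First divergence: at position 12 the run shows 'stage result 60' where the working version logs 'stage result 36'.
Intended log window:
  10: match at position 2
  11: match at position 2
  12: stage result 36
  13: update_gauge: inputs 1 and 36
Execution walk:
  derive_floor([3, 1, 12, 6]) -> 1  [called from clip_value, line 26]
  fold_scores([3, 1, 12, 6], 12) -> 1  [called from clip_value, line 27]
  count_flags(1, 1) -> 1  [called from clip_value, line 29]
  clip_value([3, 1, 12, 6], 12) -> 1  [called from main, line 54]
  pack_ledger([3, 1, 12, 6], 12) -> 2  [called from gauge_drift, line 40]
  gauge_drift([3, 1, 12, 6], 12) -> 60  [called from main, line 56]
  update_gauge(1, 60) -> 0  [called from main, line 58]
Log origins:
  1: logged in derive_floor at line 2
  2: logged in derive_floor at line 7
  3: logged in fold_scores at line 11
  4: logged in fold_scores at line 16
  5: logged in clip_value at line 28
  6: logged in count_flags at line 20
  7: logged in main at line 55
  8: logged in gauge_drift at line 39
  9: logged in pack_ledger at line 32
  10: logged in pack_ledger at line 35
  11: logged in gauge_drift at line 41
  12: logged in main at line 57
  13: logged in update_gauge at line 46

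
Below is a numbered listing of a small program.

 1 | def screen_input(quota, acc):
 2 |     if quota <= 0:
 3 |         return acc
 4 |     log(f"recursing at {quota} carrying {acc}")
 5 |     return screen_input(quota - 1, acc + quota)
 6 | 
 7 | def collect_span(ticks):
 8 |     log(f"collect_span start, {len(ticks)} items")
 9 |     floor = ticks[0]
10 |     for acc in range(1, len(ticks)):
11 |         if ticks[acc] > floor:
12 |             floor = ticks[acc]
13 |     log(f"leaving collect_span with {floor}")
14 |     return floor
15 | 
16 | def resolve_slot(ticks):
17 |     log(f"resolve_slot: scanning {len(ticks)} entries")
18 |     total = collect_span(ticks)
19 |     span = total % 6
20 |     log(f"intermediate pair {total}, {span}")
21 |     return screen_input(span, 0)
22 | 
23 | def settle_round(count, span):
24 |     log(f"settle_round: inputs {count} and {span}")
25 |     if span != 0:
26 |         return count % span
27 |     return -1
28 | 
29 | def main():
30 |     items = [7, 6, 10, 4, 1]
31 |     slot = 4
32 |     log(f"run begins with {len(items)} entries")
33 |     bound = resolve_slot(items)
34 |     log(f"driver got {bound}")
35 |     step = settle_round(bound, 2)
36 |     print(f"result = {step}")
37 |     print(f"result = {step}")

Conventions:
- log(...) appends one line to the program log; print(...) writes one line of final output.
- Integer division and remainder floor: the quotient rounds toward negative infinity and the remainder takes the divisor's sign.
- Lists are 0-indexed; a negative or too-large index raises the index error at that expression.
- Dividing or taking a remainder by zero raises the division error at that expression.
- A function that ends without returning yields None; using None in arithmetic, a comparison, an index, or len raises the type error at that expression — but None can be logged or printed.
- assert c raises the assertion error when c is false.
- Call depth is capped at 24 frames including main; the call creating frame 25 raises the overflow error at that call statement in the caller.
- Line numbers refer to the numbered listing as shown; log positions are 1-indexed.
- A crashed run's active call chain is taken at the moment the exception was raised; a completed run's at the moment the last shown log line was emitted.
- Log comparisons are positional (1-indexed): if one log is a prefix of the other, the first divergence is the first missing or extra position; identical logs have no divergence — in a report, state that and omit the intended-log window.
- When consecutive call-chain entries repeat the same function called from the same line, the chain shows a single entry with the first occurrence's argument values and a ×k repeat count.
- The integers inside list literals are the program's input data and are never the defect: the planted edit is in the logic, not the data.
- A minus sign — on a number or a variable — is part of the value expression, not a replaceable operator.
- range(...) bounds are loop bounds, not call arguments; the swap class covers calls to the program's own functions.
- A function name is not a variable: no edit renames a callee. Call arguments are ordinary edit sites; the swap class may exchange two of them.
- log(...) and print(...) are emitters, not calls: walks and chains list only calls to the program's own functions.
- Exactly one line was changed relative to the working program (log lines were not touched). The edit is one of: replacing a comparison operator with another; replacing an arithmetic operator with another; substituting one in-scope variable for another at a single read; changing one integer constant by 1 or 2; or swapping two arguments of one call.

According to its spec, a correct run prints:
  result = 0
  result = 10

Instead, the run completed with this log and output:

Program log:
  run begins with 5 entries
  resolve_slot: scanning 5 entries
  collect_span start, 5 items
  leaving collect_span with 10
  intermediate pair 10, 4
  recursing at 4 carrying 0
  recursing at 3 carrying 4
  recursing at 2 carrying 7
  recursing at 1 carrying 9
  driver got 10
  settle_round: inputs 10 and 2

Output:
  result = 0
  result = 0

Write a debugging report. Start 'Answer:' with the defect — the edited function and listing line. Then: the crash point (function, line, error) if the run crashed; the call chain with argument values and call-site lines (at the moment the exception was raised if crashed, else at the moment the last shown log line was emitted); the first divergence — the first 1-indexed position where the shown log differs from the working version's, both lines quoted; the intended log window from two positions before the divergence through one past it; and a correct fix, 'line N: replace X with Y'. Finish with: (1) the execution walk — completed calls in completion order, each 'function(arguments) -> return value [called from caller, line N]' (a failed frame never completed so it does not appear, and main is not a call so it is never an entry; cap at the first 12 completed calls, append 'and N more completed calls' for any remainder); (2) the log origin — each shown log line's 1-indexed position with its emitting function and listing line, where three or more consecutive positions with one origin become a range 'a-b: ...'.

Answer: the defect is in main at line 37.
Key fact: Nothing in the log betrays the bug — only the output does.
Call chain: main -> settle_round(10, 2) (called at line 35).
First divergence: none (the log streams are identical).
Execution walk:
  collect_span([7, 6, 10, 4, 1]) -> 10  [called from resolve_slot, line 18]
  screen_input(0, 10) -> 10  [called from screen_input, line 5]
  screen_input(1, 9) -> 10  [called from screen_input, line 5]
  screen_input(2, 7) -> 10  [called from screen_input, line 5]
  screen_input(3, 4) -> 10  [called from screen_input, line 5]
  screen_input(4, 0) -> 10  [called from resolve_slot, line 21]
  resolve_slot([7, 6, 10, 4, 1]) -> 10  [called from main, line 33]
  settle_round(10, 2) -> 0  [called from main, line 35]
Log line origins:
  1: logged in main at line 32
  2: logged in resolve_slot at line 17
  3: logged in collect_span at line 8
  4: logged in collect_span at line 13
  5: logged in resolve_slot at line 20
  6-9: logged in screen_input at line 4
  10: logged in main at line 34
  11: logged in settle_round at line 24
A correct fix: line 37: replace `step` with `bound`.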